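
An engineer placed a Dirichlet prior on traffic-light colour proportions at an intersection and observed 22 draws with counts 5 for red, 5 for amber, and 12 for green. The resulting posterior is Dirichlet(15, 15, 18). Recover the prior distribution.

Dirichlet(10, 10, 6)

For a Dirichlet(α) prior with multinomial counts c, the posterior is Dirichlet(α + c) componentwise.
Subtract each count from the matching posterior parameter: 15−5=10, 15−5=10, 18−12=6.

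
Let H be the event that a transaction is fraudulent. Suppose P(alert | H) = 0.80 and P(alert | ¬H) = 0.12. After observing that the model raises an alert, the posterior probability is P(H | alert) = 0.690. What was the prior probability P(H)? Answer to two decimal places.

P(H) = 0.25

In odds form, posterior odds = prior odds × likelihood ratio, so prior odds = posterior odds ÷ LR.
Posterior odds = 0.690/(1−0.690) = 2.2258. LR = 0.80/0.12 = 6.6667.
Prior odds = 2.2258/6.6667 = 0.3339, so P(H) = 0.3339/(1+0.3339) ≈ 0.25.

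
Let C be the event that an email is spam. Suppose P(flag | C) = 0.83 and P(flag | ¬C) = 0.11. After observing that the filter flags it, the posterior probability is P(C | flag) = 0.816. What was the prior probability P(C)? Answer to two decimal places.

P(C) = 0.37

Bayes' rule in odds form gives O(C|E) = O(C)·[P(E|C)/P(E|¬C)], hence O(C) = O(C|E)/LR.
Posterior odds = 0.816/(1−0.816) = 4.4348. LR = 0.83/0.11 = 7.5455.
Prior odds = 4.4348/7.5455 = 0.5877, so P(C) = 0.5877/(1+0.5877) ≈ 0.37.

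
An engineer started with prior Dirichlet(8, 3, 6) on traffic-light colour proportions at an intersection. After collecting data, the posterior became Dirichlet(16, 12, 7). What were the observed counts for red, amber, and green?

counts (8, 9, 1)

For a Dirichlet(α) prior with multinomial counts c, the posterior is Dirichlet(α + c) componentwise.
Counts are posterior − prior componentwise: 16−8=8, 12−3=9, 7−6=1.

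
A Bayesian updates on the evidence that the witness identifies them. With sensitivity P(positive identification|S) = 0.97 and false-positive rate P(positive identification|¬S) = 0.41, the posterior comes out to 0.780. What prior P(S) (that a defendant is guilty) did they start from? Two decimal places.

P(S) = 0.60

Bayes' rule in odds form gives O(S|E) = O(S)·[P(E|S)/P(E|¬S)], hence O(S) = O(S|E)/LR.
Posterior odds = 0.780/(1−0.780) = 3.5455. LR = 0.97/0.41 = 2.3659.
Prior odds = 3.5455/2.3659 = 1.4986, so P(S) = 1.4986/(1+1.4986) ≈ 0.60.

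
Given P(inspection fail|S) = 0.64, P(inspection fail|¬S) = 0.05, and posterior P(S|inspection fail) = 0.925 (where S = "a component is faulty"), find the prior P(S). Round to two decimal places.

In odds form, posterior odds = prior odds × likelihood ratio, so prior odds = posterior odds ÷ LR.
Posterior odds = 0.925/(1−0.925) = 12.3333. LR = 0.64/0.05 = 12.8000.
Prior odds = 12.3333/12.8000 = 0.9635, so P(S) = 0.9635/(1+0.9635) ≈ 0.49.

P(S) = 0.49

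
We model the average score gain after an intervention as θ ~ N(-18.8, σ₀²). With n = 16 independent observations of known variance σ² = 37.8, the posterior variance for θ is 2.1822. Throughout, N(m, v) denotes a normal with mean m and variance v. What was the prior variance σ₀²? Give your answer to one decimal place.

σ₀² = 28.6

For the Normal–Normal model with known σ², precisions add: τ_n = τ₀ + n/σ².
So 1/σ₀² = 1/2.1822 − 16/37.8 = 0.458253 − 0.423280 = 0.034973.
Hence σ₀² = 1/0.034973 ≈ 28.6.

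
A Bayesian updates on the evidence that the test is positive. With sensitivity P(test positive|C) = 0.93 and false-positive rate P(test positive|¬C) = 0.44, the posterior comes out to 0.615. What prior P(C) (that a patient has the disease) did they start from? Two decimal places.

Bayes' rule in odds form gives O(C|E) = O(C)·[P(E|C)/P(E|¬C)], hence O(C) = O(C|E)/LR.
Posterior odds = 0.615/(1−0.615) = 1.5974. LR = 0.93/0.44 = 2.1136.
Prior odds = 1.5974/2.1136 = 0.7558, so P(C) = 0.7558/(1+0.7558) ≈ 0.43.

P(C) = 0.43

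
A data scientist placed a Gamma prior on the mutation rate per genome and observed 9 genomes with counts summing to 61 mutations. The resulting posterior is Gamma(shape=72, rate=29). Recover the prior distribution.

A Gamma(α, β) prior (rate parametrization) on a Poisson rate with n observations summing to S gives posterior Gamma(α+S, β+n).
So α = 72 − 61 = 11 and β = 29 − 9 = 20.

Gamma(shape=11, rate=20)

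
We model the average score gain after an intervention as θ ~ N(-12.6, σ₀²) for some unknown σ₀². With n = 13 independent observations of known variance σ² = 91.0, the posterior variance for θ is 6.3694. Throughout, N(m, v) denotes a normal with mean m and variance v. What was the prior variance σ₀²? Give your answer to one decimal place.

For the Normal–Normal model with known σ², precisions add: τ_n = τ₀ + n/σ².
So 1/σ₀² = 1/6.3694 − 13/91.0 = 0.157001 − 0.142857 = 0.014144.
Hence σ₀² = 1/0.014144 ≈ 70.7.

σ₀² = 70.7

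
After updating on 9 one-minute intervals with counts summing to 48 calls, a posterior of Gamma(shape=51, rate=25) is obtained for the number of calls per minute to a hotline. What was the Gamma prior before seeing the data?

Gamma(shape=3, rate=16)

Gamma–Poisson conjugacy: posterior shape = α + Σxᵢ, posterior rate = β + n.
So α = 51 − 48 = 3 and β = 25 − 9 = 16.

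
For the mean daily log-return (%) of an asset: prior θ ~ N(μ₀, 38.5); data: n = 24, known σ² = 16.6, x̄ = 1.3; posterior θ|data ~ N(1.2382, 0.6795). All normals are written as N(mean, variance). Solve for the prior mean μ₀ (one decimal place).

With known observation variance, the Normal–Normal posterior has precision τ_n = τ₀ + n/σ² and mean μ_n = (τ₀μ₀ + (n/σ²)x̄)/τ_n.
Here τ₀ = 1/38.5 = 0.025974 and τ_data = 24/16.6 = 1.445783, so τ_n = 1.471757.
Rearranging for μ₀: μ₀ = (μ_n·τ_n − τ_data·x̄)/τ₀ = (1.2382·1.471757 − 1.445783·1.3) / 0.025974 = -0.057188/0.025974 ≈ -2.2.

μ₀ = -2.2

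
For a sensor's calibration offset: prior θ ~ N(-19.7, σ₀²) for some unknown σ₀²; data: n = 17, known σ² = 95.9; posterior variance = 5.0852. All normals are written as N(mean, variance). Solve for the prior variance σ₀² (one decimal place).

Posterior precision equals prior precision plus data precision: 1/σ_n² = 1/σ₀² + n/σ².
So 1/σ₀² = 1/5.0852 − 17/95.9 = 0.196649 − 0.177268 = 0.019381.
Hence σ₀² = 1/0.019381 ≈ 51.6.

σ₀² = 51.6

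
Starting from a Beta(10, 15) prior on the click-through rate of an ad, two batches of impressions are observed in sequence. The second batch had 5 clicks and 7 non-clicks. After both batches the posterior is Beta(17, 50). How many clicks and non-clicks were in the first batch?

2 clicks and 28 non-clicks

Sequential conjugate updates are equivalent to a single update on the pooled data, so total successes = posterior α − prior α and total failures = posterior β − prior β.
Total across both batches: 17−10=7 clicks, 50−15=35 non-clicks.
Subtract the second batch: 7−5=2 clicks and 35−7=28 non-clicks.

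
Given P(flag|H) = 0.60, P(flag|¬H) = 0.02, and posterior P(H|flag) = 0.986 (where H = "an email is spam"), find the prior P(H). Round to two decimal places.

P(H) = 0.70

Bayes' rule in odds form gives O(H|E) = O(H)·[P(E|H)/P(E|¬H)], hence O(H) = O(H|E)/LR.
Posterior odds = 0.986/(1−0.986) = 70.4286. LR = 0.60/0.02 = 30.0000.
Prior odds = 70.4286/30.0000 = 2.3476, so P(H) = 2.3476/(1+2.3476) ≈ 0.70.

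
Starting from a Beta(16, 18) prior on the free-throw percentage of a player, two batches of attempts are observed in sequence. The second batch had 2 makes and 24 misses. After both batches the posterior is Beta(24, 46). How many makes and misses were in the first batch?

Because Beta–binomial updating is additive in the counts, the combined data contributed (α_post−α_prior, β_post−β_prior) successes and failures.
Total across both batches: 24−16=8 makes, 46−18=28 misses.
Subtract the second batch: 8−2=6 makes and 28−24=4 misses.

6 makes and 4 misses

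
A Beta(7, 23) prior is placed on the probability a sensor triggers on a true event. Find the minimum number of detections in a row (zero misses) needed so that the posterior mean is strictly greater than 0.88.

k = 162

After k detections and 0 misses the posterior is Beta(7+k, 23), with mean (7+k)/(7+23+k).
Set (7+k)/(30+k) > 0.88 and solve: k > (0.88·30 − 7)/(1 − 0.88) = 161.667.
The smallest integer exceeding 161.667 is 162, and checking k=162: (169)/(192) = 0.8802 > 0.88.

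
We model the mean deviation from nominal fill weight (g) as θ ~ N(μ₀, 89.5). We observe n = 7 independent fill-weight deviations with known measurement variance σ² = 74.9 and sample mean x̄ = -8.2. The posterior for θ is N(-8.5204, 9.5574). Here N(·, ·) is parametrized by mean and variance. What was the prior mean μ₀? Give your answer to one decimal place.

μ₀ = -11.2

With known observation variance, the Normal–Normal posterior has precision τ_n = τ₀ + n/σ² and mean μ_n = (τ₀μ₀ + (n/σ²)x̄)/τ_n.
Here τ₀ = 1/89.5 = 0.011173 and τ_data = 7/74.9 = 0.093458, so τ_n = 0.104631.
Rearranging for μ₀: μ₀ = (μ_n·τ_n − τ_data·x̄)/τ₀ = (-8.5204·0.104631 − 0.093458·-8.2) / 0.011173 = -0.125142/0.011173 ≈ -11.2.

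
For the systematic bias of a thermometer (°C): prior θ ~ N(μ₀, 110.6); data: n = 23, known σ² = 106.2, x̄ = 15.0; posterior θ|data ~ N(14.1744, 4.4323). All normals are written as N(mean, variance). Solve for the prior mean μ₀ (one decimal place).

The posterior mean is a precision-weighted average: μ_n = (τ₀μ₀ + τ_data·x̄)/(τ₀+τ_data), with τ₀=1/σ₀² and τ_data=n/σ².
Here τ₀ = 1/110.6 = 0.009042 and τ_data = 23/106.2 = 0.216573, so τ_n = 0.225615.
Rearranging for μ₀: μ₀ = (μ_n·τ_n − τ_data·x̄)/τ₀ = (14.1744·0.225615 − 0.216573·15.0) / 0.009042 = -0.050638/0.009042 ≈ -5.6.

μ₀ = -5.6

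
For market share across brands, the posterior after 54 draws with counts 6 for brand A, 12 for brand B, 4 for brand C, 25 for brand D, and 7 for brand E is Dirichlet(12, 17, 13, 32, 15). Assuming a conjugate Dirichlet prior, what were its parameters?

For a Dirichlet(α) prior with multinomial counts c, the posterior is Dirichlet(α + c) componentwise.
Subtract each count from the matching posterior parameter: 12−6=6, 17−12=5, 13−4=9, 32−25=7, 15−7=8.

Dirichlet(6, 5, 9, 7, 8)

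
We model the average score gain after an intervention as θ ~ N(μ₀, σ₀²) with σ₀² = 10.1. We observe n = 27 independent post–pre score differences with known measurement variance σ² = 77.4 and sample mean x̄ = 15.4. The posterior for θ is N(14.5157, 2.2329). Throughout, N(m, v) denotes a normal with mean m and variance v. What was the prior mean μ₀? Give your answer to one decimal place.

μ₀ = 11.4

With known observation variance, the Normal–Normal posterior has precision τ_n = τ₀ + n/σ² and mean μ_n = (τ₀μ₀ + (n/σ²)x̄)/τ_n.
Here τ₀ = 1/10.1 = 0.099010 and τ_data = 27/77.4 = 0.348837, so τ_n = 0.447847.
Rearranging for μ₀: μ₀ = (μ_n·τ_n − τ_data·x̄)/τ₀ = (14.5157·0.447847 − 0.348837·15.4) / 0.099010 = 1.128723/0.099010 ≈ 11.4.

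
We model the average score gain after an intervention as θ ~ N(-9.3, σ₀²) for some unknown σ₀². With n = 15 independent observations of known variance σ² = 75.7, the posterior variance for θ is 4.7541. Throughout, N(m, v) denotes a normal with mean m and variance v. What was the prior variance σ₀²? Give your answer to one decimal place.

For the Normal–Normal model with known σ², precisions add: τ_n = τ₀ + n/σ².
So 1/σ₀² = 1/4.7541 − 15/75.7 = 0.210345 − 0.198151 = 0.012194.
Hence σ₀² = 1/0.012194 ≈ 82.0.

σ₀² = 82.0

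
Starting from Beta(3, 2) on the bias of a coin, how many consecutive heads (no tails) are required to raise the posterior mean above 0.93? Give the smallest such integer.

k = 24

After k heads and 0 tails the posterior is Beta(3+k, 2), with mean (3+k)/(3+2+k).
Set (3+k)/(5+k) > 0.93 and solve: k > (0.93·5 − 3)/(1 − 0.93) = 23.571.
The smallest integer exceeding 23.571 is 24, and checking k=24: (27)/(29) = 0.9310 > 0.93.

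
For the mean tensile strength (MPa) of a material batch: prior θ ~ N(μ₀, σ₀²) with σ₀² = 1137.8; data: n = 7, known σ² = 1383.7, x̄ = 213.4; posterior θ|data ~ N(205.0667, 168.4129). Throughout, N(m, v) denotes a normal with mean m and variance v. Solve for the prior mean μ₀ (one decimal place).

The posterior mean is a precision-weighted average: μ_n = (τ₀μ₀ + τ_data·x̄)/(τ₀+τ_data), with τ₀=1/σ₀² and τ_data=n/σ².
Here τ₀ = 1/1137.8 = 0.000879 and τ_data = 7/1383.7 = 0.005059, so τ_n = 0.005938.
Rearranging for μ₀: μ₀ = (μ_n·τ_n − τ_data·x̄)/τ₀ = (205.0667·0.005938 − 0.005059·213.4) / 0.000879 = 0.138095/0.000879 ≈ 157.1.

μ₀ = 157.1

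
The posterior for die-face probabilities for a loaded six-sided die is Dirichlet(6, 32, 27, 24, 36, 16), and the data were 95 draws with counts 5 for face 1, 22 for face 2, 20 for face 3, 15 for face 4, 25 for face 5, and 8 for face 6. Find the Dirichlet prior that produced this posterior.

Dirichlet(1, 10, 7, 9, 11, 8)

For a Dirichlet(α) prior with multinomial counts c, the posterior is Dirichlet(α + c) componentwise.
Subtract each count from the matching posterior parameter: 6−5=1, 32−22=10, 27−20=7, 24−15=9, 36−25=11, 16−8=8.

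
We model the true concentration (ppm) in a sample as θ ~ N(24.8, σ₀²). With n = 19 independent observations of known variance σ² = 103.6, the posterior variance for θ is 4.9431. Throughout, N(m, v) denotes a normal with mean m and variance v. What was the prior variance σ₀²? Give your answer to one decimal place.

σ₀² = 52.9

Posterior precision equals prior precision plus data precision: 1/σ_n² = 1/σ₀² + n/σ².
So 1/σ₀² = 1/4.9431 − 19/103.6 = 0.202302 − 0.183398 = 0.018904.
Hence σ₀² = 1/0.018904 ≈ 52.9.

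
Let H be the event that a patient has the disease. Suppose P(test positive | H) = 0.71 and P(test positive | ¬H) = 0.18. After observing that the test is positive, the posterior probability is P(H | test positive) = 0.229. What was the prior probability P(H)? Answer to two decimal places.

In odds form, posterior odds = prior odds × likelihood ratio, so prior odds = posterior odds ÷ LR.
Posterior odds = 0.229/(1−0.229) = 0.2970. LR = 0.71/0.18 = 3.9444.
Prior odds = 0.2970/3.9444 = 0.0753, so P(H) = 0.0753/(1+0.0753) ≈ 0.07.

P(H) = 0.07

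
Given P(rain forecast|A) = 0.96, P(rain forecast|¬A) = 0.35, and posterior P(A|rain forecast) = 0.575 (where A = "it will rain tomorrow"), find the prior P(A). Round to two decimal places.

P(A) = 0.33

In odds form, posterior odds = prior odds × likelihood ratio, so prior odds = posterior odds ÷ LR.
Posterior odds = 0.575/(1−0.575) = 1.3529. LR = 0.96/0.35 = 2.7429.
Prior odds = 1.3529/2.7429 = 0.4932, so P(A) = 0.4932/(1+0.4932) ≈ 0.33.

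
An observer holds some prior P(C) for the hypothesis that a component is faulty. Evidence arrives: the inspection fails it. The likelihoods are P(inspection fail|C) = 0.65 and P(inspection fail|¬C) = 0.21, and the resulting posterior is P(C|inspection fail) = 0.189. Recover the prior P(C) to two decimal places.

P(C) = 0.07

Bayes' rule in odds form gives O(C|E) = O(C)·[P(E|C)/P(E|¬C)], hence O(C) = O(C|E)/LR.
Posterior odds = 0.189/(1−0.189) = 0.2330. LR = 0.65/0.21 = 3.0952.
Prior odds = 0.2330/3.0952 = 0.0753, so P(C) = 0.0753/(1+0.0753) ≈ 0.07.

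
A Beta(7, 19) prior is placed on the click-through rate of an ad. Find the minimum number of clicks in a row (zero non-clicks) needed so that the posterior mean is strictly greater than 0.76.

k = 54

After k clicks and 0 non-clicks the posterior is Beta(7+k, 19), with mean (7+k)/(7+19+k).
Set (7+k)/(26+k) > 0.76 and solve: k > (0.76·26 − 7)/(1 − 0.76) = 53.167.
The smallest integer exceeding 53.167 is 54, and checking k=54: (61)/(80) = 0.7625 > 0.76.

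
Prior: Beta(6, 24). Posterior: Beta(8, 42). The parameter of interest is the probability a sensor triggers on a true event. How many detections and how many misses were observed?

Under Beta–binomial conjugacy the posterior parameters are (a+s, b+f).
Match parameters: s=8−6=2, f=42−24=18.

2 detections and 18 misses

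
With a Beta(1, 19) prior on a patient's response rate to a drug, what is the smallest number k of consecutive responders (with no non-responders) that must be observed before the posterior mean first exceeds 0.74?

k = 54

After k responders and 0 non-responders the posterior is Beta(1+k, 19), with mean (1+k)/(1+19+k).
Set (1+k)/(20+k) > 0.74 and solve: k > (0.74·20 − 1)/(1 − 0.74) = 53.077.
The smallest integer exceeding 53.077 is 54, and checking k=54: (55)/(74) = 0.7432 > 0.74.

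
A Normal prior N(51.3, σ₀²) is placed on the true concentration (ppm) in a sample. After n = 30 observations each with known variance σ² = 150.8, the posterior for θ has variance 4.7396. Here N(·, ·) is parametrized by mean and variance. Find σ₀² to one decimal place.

σ₀² = 83.0

For the Normal–Normal model with known σ², precisions add: τ_n = τ₀ + n/σ².
So 1/σ₀² = 1/4.7396 − 30/150.8 = 0.210988 − 0.198939 = 0.012049.
Hence σ₀² = 1/0.012049 ≈ 83.0.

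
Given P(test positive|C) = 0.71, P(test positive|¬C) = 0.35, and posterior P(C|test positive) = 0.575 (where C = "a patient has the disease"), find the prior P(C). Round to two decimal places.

P(C) = 0.40

Bayes' rule in odds form gives O(C|E) = O(C)·[P(E|C)/P(E|¬C)], hence O(C) = O(C|E)/LR.
Posterior odds = 0.575/(1−0.575) = 1.3529. LR = 0.71/0.35 = 2.0286.
Prior odds = 1.3529/2.0286 = 0.6669, so P(C) = 0.6669/(1+0.6669) ≈ 0.40.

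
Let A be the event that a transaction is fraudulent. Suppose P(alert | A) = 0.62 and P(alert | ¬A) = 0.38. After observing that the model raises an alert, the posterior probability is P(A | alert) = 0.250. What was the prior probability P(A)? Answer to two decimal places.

In odds form, posterior odds = prior odds × likelihood ratio, so prior odds = posterior odds ÷ LR.
Posterior odds = 0.250/(1−0.250) = 0.3333. LR = 0.62/0.38 = 1.6316.
Prior odds = 0.3333/1.6316 = 0.2043, so P(A) = 0.2043/(1+0.2043) ≈ 0.17.

P(A) = 0.17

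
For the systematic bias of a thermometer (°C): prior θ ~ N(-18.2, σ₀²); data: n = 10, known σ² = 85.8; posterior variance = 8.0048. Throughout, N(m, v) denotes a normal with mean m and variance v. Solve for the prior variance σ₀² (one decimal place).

Posterior precision equals prior precision plus data precision: 1/σ_n² = 1/σ₀² + n/σ².
So 1/σ₀² = 1/8.0048 − 10/85.8 = 0.124925 − 0.116550 = 0.008375.
Hence σ₀² = 1/0.008375 ≈ 119.4.

σ₀² = 119.4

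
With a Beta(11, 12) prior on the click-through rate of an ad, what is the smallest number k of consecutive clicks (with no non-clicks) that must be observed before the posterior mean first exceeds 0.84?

After k clicks and 0 non-clicks the posterior is Beta(11+k, 12), with mean (11+k)/(11+12+k).
Set (11+k)/(23+k) > 0.84 and solve: k > (0.84·23 − 11)/(1 − 0.84) = 52.000.
The smallest integer exceeding 52.000 is 53, and checking k=53: (64)/(76) = 0.8421 > 0.84.

k = 53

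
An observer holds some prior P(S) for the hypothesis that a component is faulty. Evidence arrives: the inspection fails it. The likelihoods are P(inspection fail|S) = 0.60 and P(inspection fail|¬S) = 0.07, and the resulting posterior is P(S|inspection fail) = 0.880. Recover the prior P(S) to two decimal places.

P(S) = 0.46

In odds form, posterior odds = prior odds × likelihood ratio, so prior odds = posterior odds ÷ LR.
Posterior odds = 0.880/(1−0.880) = 7.3333. LR = 0.60/0.07 = 8.5714.
Prior odds = 7.3333/8.5714 = 0.8556, so P(S) = 0.8556/(1+0.8556) ≈ 0.46.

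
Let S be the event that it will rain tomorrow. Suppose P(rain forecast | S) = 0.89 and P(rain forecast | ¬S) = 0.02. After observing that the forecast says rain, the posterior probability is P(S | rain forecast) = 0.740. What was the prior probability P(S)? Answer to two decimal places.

In odds form, posterior odds = prior odds × likelihood ratio, so prior odds = posterior odds ÷ LR.
Posterior odds = 0.740/(1−0.740) = 2.8462. LR = 0.89/0.02 = 44.5000.
Prior odds = 2.8462/44.5000 = 0.0640, so P(S) = 0.0640/(1+0.0640) ≈ 0.06.

P(S) = 0.06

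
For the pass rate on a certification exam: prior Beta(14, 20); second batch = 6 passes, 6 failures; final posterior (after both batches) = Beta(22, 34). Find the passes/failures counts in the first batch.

2 passes and 8 failures

Sequential conjugate updates are equivalent to a single update on the pooled data, so total successes = posterior α − prior α and total failures = posterior β − prior β.
Total across both batches: 22−14=8 passes, 34−20=14 failures.
Subtract the second batch: 8−6=2 passes and 14−6=8 failures.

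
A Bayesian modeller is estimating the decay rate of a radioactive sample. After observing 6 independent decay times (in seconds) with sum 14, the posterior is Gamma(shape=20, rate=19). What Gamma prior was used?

Gamma(shape=14, rate=5)

For an exponential likelihood with a Gamma(α, β) prior on the rate, n observations with total T give posterior Gamma(α+n, β+T).
So α = 20 − 6 = 14 and β = 19 − 14 = 5.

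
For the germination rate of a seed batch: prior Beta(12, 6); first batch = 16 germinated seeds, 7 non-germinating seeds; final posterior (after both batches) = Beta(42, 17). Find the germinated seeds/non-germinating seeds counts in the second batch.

Because Beta–binomial updating is additive in the counts, the combined data contributed (α_post−α_prior, β_post−β_prior) successes and failures.
Total across both batches: 42−12=30 germinated seeds, 17−6=11 non-germinating seeds.
Subtract the first batch: 30−16=14 germinated seeds and 11−7=4 non-germinating seeds.

14 germinated seeds and 4 non-germinating seeds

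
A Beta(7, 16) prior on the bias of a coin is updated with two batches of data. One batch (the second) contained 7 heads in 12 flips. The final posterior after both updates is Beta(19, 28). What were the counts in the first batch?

5 heads and 7 tails

Because Beta–binomial updating is additive in the counts, the combined data contributed (α_post−α_prior, β_post−β_prior) successes and failures.
Total across both batches: 19−7=12 heads, 28−16=12 tails.
Subtract the second batch: 12−7=5 heads and 12−5=7 tails.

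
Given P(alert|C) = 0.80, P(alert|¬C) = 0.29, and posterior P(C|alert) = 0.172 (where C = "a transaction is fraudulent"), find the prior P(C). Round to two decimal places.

In odds form, posterior odds = prior odds × likelihood ratio, so prior odds = posterior odds ÷ LR.
Posterior odds = 0.172/(1−0.172) = 0.2077. LR = 0.80/0.29 = 2.7586.
Prior odds = 0.2077/2.7586 = 0.0753, so P(C) = 0.0753/(1+0.0753) ≈ 0.07.

P(C) = 0.07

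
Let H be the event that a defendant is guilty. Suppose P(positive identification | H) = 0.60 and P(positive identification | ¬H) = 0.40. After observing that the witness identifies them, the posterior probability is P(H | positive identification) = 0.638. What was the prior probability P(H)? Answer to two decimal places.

P(H) = 0.54

Bayes' rule in odds form gives O(H|E) = O(H)·[P(E|H)/P(E|¬H)], hence O(H) = O(H|E)/LR.
Posterior odds = 0.638/(1−0.638) = 1.7624. LR = 0.60/0.40 = 1.5000.
Prior odds = 1.7624/1.5000 = 1.1749, so P(H) = 1.1749/(1+1.1749) ≈ 0.54.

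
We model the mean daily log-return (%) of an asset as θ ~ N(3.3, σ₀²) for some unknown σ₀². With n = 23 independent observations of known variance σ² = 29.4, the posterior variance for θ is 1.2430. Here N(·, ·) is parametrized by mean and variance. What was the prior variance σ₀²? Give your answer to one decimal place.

Posterior precision equals prior precision plus data precision: 1/σ_n² = 1/σ₀² + n/σ².
So 1/σ₀² = 1/1.2430 − 23/29.4 = 0.804505 − 0.782313 = 0.022192.
Hence σ₀² = 1/0.022192 ≈ 45.1.

σ₀² = 45.1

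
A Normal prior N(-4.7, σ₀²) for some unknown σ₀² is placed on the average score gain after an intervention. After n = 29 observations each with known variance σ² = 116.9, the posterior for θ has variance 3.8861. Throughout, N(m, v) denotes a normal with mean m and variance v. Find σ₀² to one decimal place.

σ₀² = 108.1

For the Normal–Normal model with known σ², precisions add: τ_n = τ₀ + n/σ².
So 1/σ₀² = 1/3.8861 − 29/116.9 = 0.257327 − 0.248075 = 0.009252.
Hence σ₀² = 1/0.009252 ≈ 108.1.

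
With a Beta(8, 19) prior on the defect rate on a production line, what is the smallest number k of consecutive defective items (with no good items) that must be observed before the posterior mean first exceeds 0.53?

k = 14

After k defective items and 0 good items the posterior is Beta(8+k, 19), with mean (8+k)/(8+19+k).
Set (8+k)/(27+k) > 0.53 and solve: k > (0.53·27 − 8)/(1 − 0.53) = 13.426.
The smallest integer exceeding 13.426 is 14.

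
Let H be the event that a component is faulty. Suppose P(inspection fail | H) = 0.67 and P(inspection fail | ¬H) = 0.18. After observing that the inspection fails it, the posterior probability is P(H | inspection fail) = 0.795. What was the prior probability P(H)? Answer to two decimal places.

Bayes' rule in odds form gives O(H|E) = O(H)·[P(E|H)/P(E|¬H)], hence O(H) = O(H|E)/LR.
Posterior odds = 0.795/(1−0.795) = 3.8780. LR = 0.67/0.18 = 3.7222.
Prior odds = 3.8780/3.7222 = 1.0419, so P(H) = 1.0419/(1+1.0419) ≈ 0.51.

P(H) = 0.51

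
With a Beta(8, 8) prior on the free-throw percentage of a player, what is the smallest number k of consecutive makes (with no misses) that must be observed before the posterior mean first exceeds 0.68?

k = 10

After k makes and 0 misses the posterior is Beta(8+k, 8), with mean (8+k)/(8+8+k).
Set (8+k)/(16+k) > 0.68 and solve: k > (0.68·16 − 8)/(1 − 0.68) = 9.000.
The smallest integer exceeding 9.000 is 10, and checking k=10: (18)/(26) = 0.6923 > 0.68.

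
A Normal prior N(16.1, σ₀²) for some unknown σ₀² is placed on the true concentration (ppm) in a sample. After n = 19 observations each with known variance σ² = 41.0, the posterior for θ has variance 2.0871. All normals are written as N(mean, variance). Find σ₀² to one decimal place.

σ₀² = 63.6

For the Normal–Normal model with known σ², precisions add: τ_n = τ₀ + n/σ².
So 1/σ₀² = 1/2.0871 − 19/41.0 = 0.479134 − 0.463415 = 0.015719.
Hence σ₀² = 1/0.015719 ≈ 63.6.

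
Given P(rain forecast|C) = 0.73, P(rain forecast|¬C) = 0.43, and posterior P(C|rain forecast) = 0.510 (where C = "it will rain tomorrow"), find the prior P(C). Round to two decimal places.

P(C) = 0.38

Bayes' rule in odds form gives O(C|E) = O(C)·[P(E|C)/P(E|¬C)], hence O(C) = O(C|E)/LR.
Posterior odds = 0.510/(1−0.510) = 1.0408. LR = 0.73/0.43 = 1.6977.
Prior odds = 1.0408/1.6977 = 0.6131, so P(C) = 0.6131/(1+0.6131) ≈ 0.38.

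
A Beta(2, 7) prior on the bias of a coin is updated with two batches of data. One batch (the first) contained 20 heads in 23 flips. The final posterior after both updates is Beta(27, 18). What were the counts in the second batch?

Because Beta–binomial updating is additive in the counts, the combined data contributed (α_post−α_prior, β_post−β_prior) successes and failures.
Total across both batches: 27−2=25 heads, 18−7=11 tails.
Subtract the first batch: 25−20=5 heads and 11−3=8 tails.

5 heads and 8 tails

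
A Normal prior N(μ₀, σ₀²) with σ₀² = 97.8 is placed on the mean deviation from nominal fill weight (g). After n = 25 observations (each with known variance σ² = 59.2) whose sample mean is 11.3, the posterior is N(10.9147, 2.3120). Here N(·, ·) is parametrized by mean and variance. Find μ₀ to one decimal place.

μ₀ = -5.0

With known observation variance, the Normal–Normal posterior has precision τ_n = τ₀ + n/σ² and mean μ_n = (τ₀μ₀ + (n/σ²)x̄)/τ_n.
Here τ₀ = 1/97.8 = 0.010225 and τ_data = 25/59.2 = 0.422297, so τ_n = 0.432522.
Rearranging for μ₀: μ₀ = (μ_n·τ_n − τ_data·x̄)/τ₀ = (10.9147·0.432522 − 0.422297·11.3) / 0.010225 = -0.051108/0.010225 ≈ -5.0.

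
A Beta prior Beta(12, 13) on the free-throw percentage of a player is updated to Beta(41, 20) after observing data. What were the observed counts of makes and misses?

Beta is conjugate to the binomial likelihood: posterior = Beta(a+s, b+f).
Match parameters: s=41−12=29, f=20−13=7.

29 makes and 7 misses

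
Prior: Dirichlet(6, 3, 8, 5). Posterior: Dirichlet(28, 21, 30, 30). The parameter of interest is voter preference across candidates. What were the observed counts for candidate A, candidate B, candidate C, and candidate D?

counts (22, 18, 22, 25)

For a Dirichlet(α) prior with multinomial counts c, the posterior is Dirichlet(α + c) componentwise.
Counts are posterior − prior componentwise: 28−6=22, 21−3=18, 30−8=22, 30−5=25.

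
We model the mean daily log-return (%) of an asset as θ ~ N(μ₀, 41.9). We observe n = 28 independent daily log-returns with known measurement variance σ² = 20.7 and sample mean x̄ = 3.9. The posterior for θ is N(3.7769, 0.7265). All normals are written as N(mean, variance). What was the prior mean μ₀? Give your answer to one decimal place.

μ₀ = -3.2

The posterior mean is a precision-weighted average: μ_n = (τ₀μ₀ + τ_data·x̄)/(τ₀+τ_data), with τ₀=1/σ₀² and τ_data=n/σ².
Here τ₀ = 1/41.9 = 0.023866 and τ_data = 28/20.7 = 1.352657, so τ_n = 1.376523.
Rearranging for μ₀: μ₀ = (μ_n·τ_n − τ_data·x̄)/τ₀ = (3.7769·1.376523 − 1.352657·3.9) / 0.023866 = -0.076373/0.023866 ≈ -3.2.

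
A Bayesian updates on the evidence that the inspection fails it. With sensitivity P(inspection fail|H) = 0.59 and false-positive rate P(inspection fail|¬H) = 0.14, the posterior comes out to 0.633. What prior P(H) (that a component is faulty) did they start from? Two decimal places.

P(H) = 0.29

Bayes' rule in odds form gives O(H|E) = O(H)·[P(E|H)/P(E|¬H)], hence O(H) = O(H|E)/LR.
Posterior odds = 0.633/(1−0.633) = 1.7248. LR = 0.59/0.14 = 4.2143.
Prior odds = 1.7248/4.2143 = 0.4093, so P(H) = 0.4093/(1+0.4093) ≈ 0.29.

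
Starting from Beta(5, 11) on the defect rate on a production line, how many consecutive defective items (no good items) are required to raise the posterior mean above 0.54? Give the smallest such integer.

k = 8

After k defective items and 0 good items the posterior is Beta(5+k, 11), with mean (5+k)/(5+11+k).
Set (5+k)/(16+k) > 0.54 and solve: k > (0.54·16 − 5)/(1 − 0.54) = 7.913.
The smallest integer exceeding 7.913 is 8, and checking k=8: (13)/(24) = 0.5417 > 0.54.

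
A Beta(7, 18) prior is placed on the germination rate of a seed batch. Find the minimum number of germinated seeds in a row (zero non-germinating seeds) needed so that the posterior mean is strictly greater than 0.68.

k = 32

After k germinated seeds and 0 non-germinating seeds the posterior is Beta(7+k, 18), with mean (7+k)/(7+18+k).
Set (7+k)/(25+k) > 0.68 and solve: k > (0.68·25 − 7)/(1 − 0.68) = 31.250.
The smallest integer exceeding 31.250 is 32.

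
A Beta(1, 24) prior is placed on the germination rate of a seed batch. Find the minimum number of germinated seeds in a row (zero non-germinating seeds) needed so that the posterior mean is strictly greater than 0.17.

k = 4

After k germinated seeds and 0 non-germinating seeds the posterior is Beta(1+k, 24), with mean (1+k)/(1+24+k).
Set (1+k)/(25+k) > 0.17 and solve: k > (0.17·25 − 1)/(1 − 0.17) = 3.916.
The smallest integer exceeding 3.916 is 4, and checking k=4: (5)/(29) = 0.1724 > 0.17.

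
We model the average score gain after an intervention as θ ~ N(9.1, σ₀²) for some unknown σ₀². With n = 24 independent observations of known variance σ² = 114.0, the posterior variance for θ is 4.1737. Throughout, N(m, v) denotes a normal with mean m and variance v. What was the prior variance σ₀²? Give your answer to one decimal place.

σ₀² = 34.4

Posterior precision equals prior precision plus data precision: 1/σ_n² = 1/σ₀² + n/σ².
So 1/σ₀² = 1/4.1737 − 24/114.0 = 0.239596 − 0.210526 = 0.029070.
Hence σ₀² = 1/0.029070 ≈ 34.4.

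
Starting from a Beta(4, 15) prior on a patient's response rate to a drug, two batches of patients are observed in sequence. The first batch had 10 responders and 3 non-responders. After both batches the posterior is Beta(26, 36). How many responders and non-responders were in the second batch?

Sequential conjugate updates are equivalent to a single update on the pooled data, so total successes = posterior α − prior α and total failures = posterior β − prior β.
Total across both batches: 26−4=22 responders, 36−15=21 non-responders.
Subtract the first batch: 22−10=12 responders and 21−3=18 non-responders.

12 responders and 18 non-responders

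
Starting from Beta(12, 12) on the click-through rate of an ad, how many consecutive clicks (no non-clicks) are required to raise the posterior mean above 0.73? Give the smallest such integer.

k = 21

After k clicks and 0 non-clicks the posterior is Beta(12+k, 12), with mean (12+k)/(12+12+k).
Set (12+k)/(24+k) > 0.73 and solve: k > (0.73·24 − 12)/(1 − 0.73) = 20.444.
The smallest integer exceeding 20.444 is 21.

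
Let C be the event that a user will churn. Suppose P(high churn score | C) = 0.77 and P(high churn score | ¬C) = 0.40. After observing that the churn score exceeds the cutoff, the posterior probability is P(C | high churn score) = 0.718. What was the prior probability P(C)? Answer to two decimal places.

P(C) = 0.57

Bayes' rule in odds form gives O(C|E) = O(C)·[P(E|C)/P(E|¬C)], hence O(C) = O(C|E)/LR.
Posterior odds = 0.718/(1−0.718) = 2.5461. LR = 0.77/0.40 = 1.9250.
Prior odds = 2.5461/1.9250 = 1.3226, so P(C) = 1.3226/(1+1.3226) ≈ 0.57.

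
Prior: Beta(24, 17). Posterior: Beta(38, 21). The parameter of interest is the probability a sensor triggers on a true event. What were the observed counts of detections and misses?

14 detections and 4 misses

Beta is conjugate to the binomial likelihood: posterior = Beta(α+s, β+f).
So s = 38 − 24 = 14 and f = 21 − 17 = 4.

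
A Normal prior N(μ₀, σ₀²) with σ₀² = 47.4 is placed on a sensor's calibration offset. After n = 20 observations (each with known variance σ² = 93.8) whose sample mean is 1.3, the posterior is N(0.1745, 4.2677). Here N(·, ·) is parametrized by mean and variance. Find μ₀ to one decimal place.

μ₀ = -11.2

The posterior mean is a precision-weighted average: μ_n = (τ₀μ₀ + τ_data·x̄)/(τ₀+τ_data), with τ₀=1/σ₀² and τ_data=n/σ².
Here τ₀ = 1/47.4 = 0.021097 and τ_data = 20/93.8 = 0.213220, so τ_n = 0.234317.
Rearranging for μ₀: μ₀ = (μ_n·τ_n − τ_data·x̄)/τ₀ = (0.1745·0.234317 − 0.213220·1.3) / 0.021097 = -0.236298/0.021097 ≈ -11.2.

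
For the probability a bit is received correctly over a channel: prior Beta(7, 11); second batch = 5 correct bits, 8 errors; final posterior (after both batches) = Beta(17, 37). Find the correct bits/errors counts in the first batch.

Because Beta–binomial updating is additive in the counts, the combined data contributed (α_post−α_prior, β_post−β_prior) successes and failures.
Total across both batches: 17−7=10 correct bits, 37−11=26 errors.
Subtract the second batch: 10−5=5 correct bits and 26−8=18 errors.

5 correct bits and 18 errors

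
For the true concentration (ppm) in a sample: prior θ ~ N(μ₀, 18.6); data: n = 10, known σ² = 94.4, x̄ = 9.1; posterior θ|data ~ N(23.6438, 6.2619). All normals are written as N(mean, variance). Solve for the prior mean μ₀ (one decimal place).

The posterior mean is a precision-weighted average: μ_n = (τ₀μ₀ + τ_data·x̄)/(τ₀+τ_data), with τ₀=1/σ₀² and τ_data=n/σ².
Here τ₀ = 1/18.6 = 0.053763 and τ_data = 10/94.4 = 0.105932, so τ_n = 0.159695.
Rearranging for μ₀: μ₀ = (μ_n·τ_n − τ_data·x̄)/τ₀ = (23.6438·0.159695 − 0.105932·9.1) / 0.053763 = 2.811815/0.053763 ≈ 52.3.

μ₀ = 52.3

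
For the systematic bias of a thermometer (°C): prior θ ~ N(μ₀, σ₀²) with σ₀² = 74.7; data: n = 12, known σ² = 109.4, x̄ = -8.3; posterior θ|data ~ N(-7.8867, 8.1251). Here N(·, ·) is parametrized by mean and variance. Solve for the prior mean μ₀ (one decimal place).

The posterior mean is a precision-weighted average: μ_n = (τ₀μ₀ + τ_data·x̄)/(τ₀+τ_data), with τ₀=1/σ₀² and τ_data=n/σ².
Here τ₀ = 1/74.7 = 0.013387 and τ_data = 12/109.4 = 0.109689, so τ_n = 0.123076.
Rearranging for μ₀: μ₀ = (μ_n·τ_n − τ_data·x̄)/τ₀ = (-7.8867·0.123076 − 0.109689·-8.3) / 0.013387 = -0.060245/0.013387 ≈ -4.5.

μ₀ = -4.5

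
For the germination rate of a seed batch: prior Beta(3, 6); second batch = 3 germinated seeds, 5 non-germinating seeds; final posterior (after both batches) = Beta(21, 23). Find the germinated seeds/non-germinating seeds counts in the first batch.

Sequential conjugate updates are equivalent to a single update on the pooled data, so total successes = posterior α − prior α and total failures = posterior β − prior β.
Total across both batches: 21−3=18 germinated seeds, 23−6=17 non-germinating seeds.
Subtract the second batch: 18−3=15 germinated seeds and 17−5=12 non-germinating seeds.

15 germinated seeds and 12 non-germinating seeds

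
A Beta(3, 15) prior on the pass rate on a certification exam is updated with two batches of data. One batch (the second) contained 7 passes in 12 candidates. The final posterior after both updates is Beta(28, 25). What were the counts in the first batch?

18 passes and 5 failures

Because Beta–binomial updating is additive in the counts, the combined data contributed (α_post−α_prior, β_post−β_prior) successes and failures.
Total across both batches: 28−3=25 passes, 25−15=10 failures.
Subtract the second batch: 25−7=18 passes and 10−5=5 failures.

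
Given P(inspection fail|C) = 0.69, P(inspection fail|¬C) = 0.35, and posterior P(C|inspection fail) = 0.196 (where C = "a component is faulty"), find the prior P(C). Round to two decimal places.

In odds form, posterior odds = prior odds × likelihood ratio, so prior odds = posterior odds ÷ LR.
Posterior odds = 0.196/(1−0.196) = 0.2438. LR = 0.69/0.35 = 1.9714.
Prior odds = 0.2438/1.9714 = 0.1237, so P(C) = 0.1237/(1+0.1237) ≈ 0.11.

P(C) = 0.11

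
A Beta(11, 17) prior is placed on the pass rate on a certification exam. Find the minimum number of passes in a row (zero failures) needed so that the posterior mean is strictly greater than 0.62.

k = 17

After k passes and 0 failures the posterior is Beta(11+k, 17), with mean (11+k)/(11+17+k).
Set (11+k)/(28+k) > 0.62 and solve: k > (0.62·28 − 11)/(1 − 0.62) = 16.737.
The smallest integer exceeding 16.737 is 17.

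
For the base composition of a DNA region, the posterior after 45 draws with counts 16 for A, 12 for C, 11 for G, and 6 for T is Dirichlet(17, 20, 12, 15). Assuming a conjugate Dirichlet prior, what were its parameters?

Dirichlet(1, 8, 1, 9)

For a Dirichlet(α) prior with multinomial counts c, the posterior is Dirichlet(α + c) componentwise.
Subtract each count from the matching posterior parameter: 17−16=1, 20−12=8, 12−11=1, 15−6=9.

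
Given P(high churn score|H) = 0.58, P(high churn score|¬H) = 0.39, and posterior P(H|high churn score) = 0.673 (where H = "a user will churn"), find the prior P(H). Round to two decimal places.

P(H) = 0.58

In odds form, posterior odds = prior odds × likelihood ratio, so prior odds = posterior odds ÷ LR.
Posterior odds = 0.673/(1−0.673) = 2.0581. LR = 0.58/0.39 = 1.4872.
Prior odds = 2.0581/1.4872 = 1.3839, so P(H) = 1.3839/(1+1.3839) ≈ 0.58.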